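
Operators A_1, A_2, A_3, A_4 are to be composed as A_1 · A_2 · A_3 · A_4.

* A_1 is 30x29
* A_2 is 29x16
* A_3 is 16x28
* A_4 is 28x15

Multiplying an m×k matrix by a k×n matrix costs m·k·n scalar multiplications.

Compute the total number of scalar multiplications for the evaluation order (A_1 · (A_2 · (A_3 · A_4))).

(A_3 · A_4): 16×28 by 28×15 → 16×15, cost 16·28·15 = 6720
(A_2 · (A_3 · A_4)): 29×16 by 16×15 → 29×15, cost 29·16·15 = 6960; cumulative 13680
(A_1 · (A_2 · (A_3 · A_4))): 30×29 by 29×15 → 30×15, cost 30·29·15 = 13050; cumulative 26730
Total: 26730 scalar multiplications.

26730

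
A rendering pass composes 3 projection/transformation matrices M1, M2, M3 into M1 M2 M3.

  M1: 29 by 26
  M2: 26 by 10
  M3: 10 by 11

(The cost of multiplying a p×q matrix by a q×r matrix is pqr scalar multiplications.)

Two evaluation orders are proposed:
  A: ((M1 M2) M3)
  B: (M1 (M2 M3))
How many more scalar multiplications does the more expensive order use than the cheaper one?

424

Order A = ((M1 M2) M3): (M1 M2): 29×26 by 26×10 → 29×10, cost 29·26·10 = 7540; ((M1 M2) M3): 29×10 by 10×11 → 29×11, cost 29·10·11 = 3190; cumulative 10730. Total 10730.
Order B = (M1 (M2 M3)): (M2 M3): 26×10 by 10×11 → 26×11, cost 26·10·11 = 2860; (M1 (M2 M3)): 29×26 by 26×11 → 29×11, cost 29·26·11 = 8294; cumulative 11154. Total 11154.
Difference: |10730 − 11154| = 424.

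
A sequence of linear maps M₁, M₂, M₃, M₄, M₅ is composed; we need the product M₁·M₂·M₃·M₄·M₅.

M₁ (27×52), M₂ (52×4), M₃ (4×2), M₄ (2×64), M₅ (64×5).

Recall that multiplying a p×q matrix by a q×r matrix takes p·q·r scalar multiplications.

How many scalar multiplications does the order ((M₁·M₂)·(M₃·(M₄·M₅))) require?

6836

(M₁·M₂): 27×52 by 52×4 → 27×4, cost 27·52·4 = 5616
(M₄·M₅): 2×64 by 64×5 → 2×5, cost 2·64·5 = 640
(M₃·(M₄·M₅)): 4×2 by 2×5 → 4×5, cost 4·2·5 = 40; cumulative 680
((M₁·M₂)·(M₃·(M₄·M₅))): 27×4 by 4×5 → 27×5, cost 27·4·5 = 540; cumulative 6836
Total: 6836 scalar multiplications.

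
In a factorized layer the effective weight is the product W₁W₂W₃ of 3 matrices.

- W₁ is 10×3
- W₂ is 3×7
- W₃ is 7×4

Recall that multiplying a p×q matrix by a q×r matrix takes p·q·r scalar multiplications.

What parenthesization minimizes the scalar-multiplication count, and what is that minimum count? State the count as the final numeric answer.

(W₁(W₂W₃)): cost 204.
((W₁W₂)W₃): cost 490.
Optimal: (W₁(W₂W₃)) with cost 204.

204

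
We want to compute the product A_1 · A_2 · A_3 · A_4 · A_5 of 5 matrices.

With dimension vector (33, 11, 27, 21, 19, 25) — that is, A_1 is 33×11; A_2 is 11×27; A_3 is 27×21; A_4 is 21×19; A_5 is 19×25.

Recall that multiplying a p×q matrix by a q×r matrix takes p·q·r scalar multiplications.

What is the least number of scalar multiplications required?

Adjacent pairs: A_1A_2 = 33·11·27 = 9801; A_2A_3 = 11·27·21 = 6237; A_3A_4 = 27·21·19 = 10773; A_4A_5 = 21·19·25 = 9975.
Length 3: A_1..A_3: k=1: 0+6237+33·11·21=13860; k=2: 9801+0+33·27·21=28512 → min 13860 | A_2..A_4: k=2: 0+10773+11·27·19=16416; k=3: 6237+0+11·21·19=10626 → min 10626 | A_3..A_5: k=3: 0+9975+27·21·25=24150; k=4: 10773+0+27·19·25=23598 → min 23598.
Length 4: A_1..A_4: k=1: 0+10626+33·11·19=17523; k=2: 9801+10773+33·27·19=37503; k=3: 13860+0+33·21·19=27027 → min 17523 | A_2..A_5: k=2: 0+23598+11·27·25=31023; k=3: 6237+9975+11·21·25=21987; k=4: 10626+0+11·19·25=15851 → min 15851.
Length 5: A_1..A_5: k=1: 0+15851+33·11·25=24926; k=2: 9801+23598+33·27·25=55674; k=3: 13860+9975+33·21·25=41160; k=4: 17523+0+33·19·25=33198 → min 24926.
Optimal order: (A_1 · (((A_2 · A_3) · A_4) · A_5)) with cost 24926.

24926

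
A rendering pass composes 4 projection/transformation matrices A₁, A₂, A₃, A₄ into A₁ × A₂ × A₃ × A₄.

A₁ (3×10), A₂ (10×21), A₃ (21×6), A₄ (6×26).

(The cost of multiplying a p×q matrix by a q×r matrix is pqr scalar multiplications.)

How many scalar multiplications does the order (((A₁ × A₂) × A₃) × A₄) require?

1476

(A₁ × A₂): 3×10 by 10×21 → 3×21, cost 3·10·21 = 630
((A₁ × A₂) × A₃): 3×21 by 21×6 → 3×6, cost 3·21·6 = 378; cumulative 1008
(((A₁ × A₂) × A₃) × A₄): 3×6 by 6×26 → 3×26, cost 3·6·26 = 468; cumulative 1476
Total: 1476 scalar multiplications.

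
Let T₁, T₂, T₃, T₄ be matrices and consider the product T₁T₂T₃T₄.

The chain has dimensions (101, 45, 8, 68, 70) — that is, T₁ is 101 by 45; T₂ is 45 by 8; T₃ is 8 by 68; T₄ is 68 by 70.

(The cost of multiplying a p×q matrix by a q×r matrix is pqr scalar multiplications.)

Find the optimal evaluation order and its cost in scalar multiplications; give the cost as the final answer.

Adjacent pairs: T₁T₂ = 101·45·8 = 36360; T₂T₃ = 45·8·68 = 24480; T₃T₄ = 8·68·70 = 38080.
Length 3: T₁..T₃: k=1: 0+24480+101·45·68=333540; k=2: 36360+0+101·8·68=91304 → min 91304 | T₂..T₄: k=2: 0+38080+45·8·70=63280; k=3: 24480+0+45·68·70=238680 → min 63280.
Length 4: T₁..T₄: k=1: 0+63280+101·45·70=381430; k=2: 36360+38080+101·8·70=131000; k=3: 91304+0+101·68·70=572064 → min 131000.
Optimal parenthesization: ((T₁T₂)(T₃T₄)) with cost 131000.

131000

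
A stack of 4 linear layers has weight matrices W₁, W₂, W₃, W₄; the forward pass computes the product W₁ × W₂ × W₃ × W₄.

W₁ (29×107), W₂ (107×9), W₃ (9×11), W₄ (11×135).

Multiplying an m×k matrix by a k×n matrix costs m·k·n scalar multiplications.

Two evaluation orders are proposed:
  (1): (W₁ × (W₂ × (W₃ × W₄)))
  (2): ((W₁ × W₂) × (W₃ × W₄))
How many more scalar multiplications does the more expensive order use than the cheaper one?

Order (1) = (W₁ × (W₂ × (W₃ × W₄))): (W₃ × W₄): 9×11 by 11×135 → 9×135, cost 9·11·135 = 13365; (W₂ × (W₃ × W₄)): 107×9 by 9×135 → 107×135, cost 107·9·135 = 130005; cumulative 143370; (W₁ × (W₂ × (W₃ × W₄))): 29×107 by 107×135 → 29×135, cost 29·107·135 = 418905; cumulative 562275. Total 562275.
Order (2) = ((W₁ × W₂) × (W₃ × W₄)): (W₁ × W₂): 29×107 by 107×9 → 29×9, cost 29·107·9 = 27927; (W₃ × W₄): 9×11 by 11×135 → 9×135, cost 9·11·135 = 13365; ((W₁ × W₂) × (W₃ × W₄)): 29×9 by 9×135 → 29×135, cost 29·9·135 = 35235; cumulative 76527. Total 76527.
Difference: |562275 − 76527| = 485748.

485748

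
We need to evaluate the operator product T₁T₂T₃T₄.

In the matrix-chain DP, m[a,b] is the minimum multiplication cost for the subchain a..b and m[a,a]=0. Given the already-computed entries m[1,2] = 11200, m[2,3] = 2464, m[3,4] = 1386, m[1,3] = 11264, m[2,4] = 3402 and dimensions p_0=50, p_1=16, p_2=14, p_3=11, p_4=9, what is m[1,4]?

m[1,4] = min over k∈[1,3] of m[1,k]+m[k+1,4]+p_{0}·p_k·p_{4}.
k=1: 0 + 3402 + 50·16·9 = 10602; k=2: 11200 + 1386 + 50·14·9 = 18886; k=3: 11264 + 0 + 50·11·9 = 16214.
Minimum: 10602 at k=1.

10602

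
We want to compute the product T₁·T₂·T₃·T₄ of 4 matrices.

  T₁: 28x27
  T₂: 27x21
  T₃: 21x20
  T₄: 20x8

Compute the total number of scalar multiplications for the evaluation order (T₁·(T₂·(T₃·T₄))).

13944

(T₃·T₄): 21×20 by 20×8 → 21×8, cost 21·20·8 = 3360
(T₂·(T₃·T₄)): 27×21 by 21×8 → 27×8, cost 27·21·8 = 4536; cumulative 7896
(T₁·(T₂·(T₃·T₄))): 28×27 by 27×8 → 28×8, cost 28·27·8 = 6048; cumulative 13944
Total: 13944 scalar multiplications.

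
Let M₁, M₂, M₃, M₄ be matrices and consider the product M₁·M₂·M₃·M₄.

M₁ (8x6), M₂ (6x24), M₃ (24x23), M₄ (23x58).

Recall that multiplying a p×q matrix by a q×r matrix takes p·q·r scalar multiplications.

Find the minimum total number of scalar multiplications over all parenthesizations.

Adjacent pairs: M₁M₂ = 8·6·24 = 1152; M₂M₃ = 6·24·23 = 3312; M₃M₄ = 24·23·58 = 32016.
Length 3: M₁..M₃: k=1: 0+3312+8·6·23=4416; k=2: 1152+0+8·24·23=5568 → min 4416 | M₂..M₄: k=2: 0+32016+6·24·58=40368; k=3: 3312+0+6·23·58=11316 → min 11316.
Length 4: M₁..M₄: k=1: 0+11316+8·6·58=14100; k=2: 1152+32016+8·24·58=44304; k=3: 4416+0+8·23·58=15088 → min 14100.
Optimal order: (M₁·((M₂·M₃)·M₄)) with cost 14100.

14100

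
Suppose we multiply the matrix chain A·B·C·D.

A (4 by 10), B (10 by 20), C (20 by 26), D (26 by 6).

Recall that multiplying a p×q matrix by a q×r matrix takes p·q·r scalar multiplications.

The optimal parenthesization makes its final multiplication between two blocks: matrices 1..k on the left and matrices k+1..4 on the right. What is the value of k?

3

Adjacent pairs: AB = 4·10·20 = 800; BC = 10·20·26 = 5200; CD = 20·26·6 = 3120.
Length 3: A..C: k=1: 0+5200+4·10·26=6240; k=2: 800+0+4·20·26=2880 → min 2880 | B..D: k=2: 0+3120+10·20·6=4320; k=3: 5200+0+10·26·6=6760 → min 4320.
Top-level splits: k=1: (A..A)·(B..D) → 0+4320+4·10·6 = 4560; k=2: (A..B)·(C..D) → 800+3120+4·20·6 = 4400; k=3: (A..C)·(D..D) → 2880+0+4·26·6 = 3504.
Best split is after C, i.e. k = 3.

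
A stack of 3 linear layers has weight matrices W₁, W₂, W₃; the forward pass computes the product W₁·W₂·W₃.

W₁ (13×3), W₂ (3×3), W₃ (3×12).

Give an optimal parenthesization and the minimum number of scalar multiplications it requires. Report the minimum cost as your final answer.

576

(W₁·(W₂·W₃)): cost 576.
((W₁·W₂)·W₃): cost 585.
Optimal: (W₁·(W₂·W₃)) with cost 576.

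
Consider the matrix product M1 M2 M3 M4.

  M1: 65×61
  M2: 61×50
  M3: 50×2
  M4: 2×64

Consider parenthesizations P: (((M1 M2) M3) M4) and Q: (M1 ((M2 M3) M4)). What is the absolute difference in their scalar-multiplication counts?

Order P = (((M1 M2) M3) M4): (M1 M2): 65×61 by 61×50 → 65×50, cost 65·61·50 = 198250; ((M1 M2) M3): 65×50 by 50×2 → 65×2, cost 65·50·2 = 6500; cumulative 204750; (((M1 M2) M3) M4): 65×2 by 2×64 → 65×64, cost 65·2·64 = 8320; cumulative 213070. Total 213070.
Order Q = (M1 ((M2 M3) M4)): (M2 M3): 61×50 by 50×2 → 61×2, cost 61·50·2 = 6100; ((M2 M3) M4): 61×2 by 2×64 → 61×64, cost 61·2·64 = 7808; cumulative 13908; (M1 ((M2 M3) M4)): 65×61 by 61×64 → 65×64, cost 65·61·64 = 253760; cumulative 267668. Total 267668.
Difference: |213070 − 267668| = 54598.

54598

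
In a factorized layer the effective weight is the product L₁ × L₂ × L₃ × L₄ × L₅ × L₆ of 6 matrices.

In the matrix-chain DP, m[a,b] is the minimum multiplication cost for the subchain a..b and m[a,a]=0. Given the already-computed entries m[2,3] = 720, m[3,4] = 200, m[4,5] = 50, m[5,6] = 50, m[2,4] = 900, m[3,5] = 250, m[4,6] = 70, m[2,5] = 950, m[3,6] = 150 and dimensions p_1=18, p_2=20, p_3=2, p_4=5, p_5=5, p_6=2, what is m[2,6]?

862

m[2,6] = min over k∈[2,5] of m[2,k]+m[k+1,6]+p_{1}·p_k·p_{6}.
k=2: 0 + 150 + 18·20·2 = 870; k=3: 720 + 70 + 18·2·2 = 862; k=4: 900 + 50 + 18·5·2 = 1130; k=5: 950 + 0 + 18·5·2 = 1130.
Minimum: 862 at k=3.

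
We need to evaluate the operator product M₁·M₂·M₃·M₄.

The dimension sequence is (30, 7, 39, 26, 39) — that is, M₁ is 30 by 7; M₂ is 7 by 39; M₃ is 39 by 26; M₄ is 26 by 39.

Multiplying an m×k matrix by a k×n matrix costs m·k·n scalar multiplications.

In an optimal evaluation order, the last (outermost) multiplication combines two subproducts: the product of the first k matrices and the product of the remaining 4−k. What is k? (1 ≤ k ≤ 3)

Adjacent pairs: M₁M₂ = 30·7·39 = 8190; M₂M₃ = 7·39·26 = 7098; M₃M₄ = 39·26·39 = 39546.
Length 3: M₁..M₃: k=1: 0+7098+30·7·26=12558; k=2: 8190+0+30·39·26=38610 → min 12558 | M₂..M₄: k=2: 0+39546+7·39·39=50193; k=3: 7098+0+7·26·39=14196 → min 14196.
Top-level splits: k=1: (M₁..M₁)·(M₂..M₄) → 0+14196+30·7·39 = 22386; k=2: (M₁..M₂)·(M₃..M₄) → 8190+39546+30·39·39 = 93366; k=3: (M₁..M₃)·(M₄..M₄) → 12558+0+30·26·39 = 42978.
Best split is after M₁, i.e. k = 1.

1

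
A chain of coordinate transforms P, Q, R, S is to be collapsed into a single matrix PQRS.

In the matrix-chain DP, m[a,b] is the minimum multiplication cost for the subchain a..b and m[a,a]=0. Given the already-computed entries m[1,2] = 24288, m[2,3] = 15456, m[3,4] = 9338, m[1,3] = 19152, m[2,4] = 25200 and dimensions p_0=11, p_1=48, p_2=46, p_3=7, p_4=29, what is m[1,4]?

21385

m[1,4] = min over k∈[1,3] of m[1,k]+m[k+1,4]+p_{0}·p_k·p_{4}.
k=1: 0 + 25200 + 11·48·29 = 40512; k=2: 24288 + 9338 + 11·46·29 = 48300; k=3: 19152 + 0 + 11·7·29 = 21385.
Minimum: 21385 at k=3.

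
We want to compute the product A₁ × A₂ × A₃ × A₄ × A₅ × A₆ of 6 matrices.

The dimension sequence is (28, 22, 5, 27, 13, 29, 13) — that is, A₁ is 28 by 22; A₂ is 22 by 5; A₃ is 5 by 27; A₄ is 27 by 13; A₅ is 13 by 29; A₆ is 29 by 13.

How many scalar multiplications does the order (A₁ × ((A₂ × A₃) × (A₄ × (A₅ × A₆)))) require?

28164

(A₂ × A₃): 22×5 by 5×27 → 22×27, cost 22·5·27 = 2970
(A₅ × A₆): 13×29 by 29×13 → 13×13, cost 13·29·13 = 4901
(A₄ × (A₅ × A₆)): 27×13 by 13×13 → 27×13, cost 27·13·13 = 4563; cumulative 9464
((A₂ × A₃) × (A₄ × (A₅ × A₆))): 22×27 by 27×13 → 22×13, cost 22·27·13 = 7722; cumulative 20156
(A₁ × ((A₂ × A₃) × (A₄ × (A₅ × A₆)))): 28×22 by 22×13 → 28×13, cost 28·22·13 = 8008; cumulative 28164
Total: 28164 scalar multiplications.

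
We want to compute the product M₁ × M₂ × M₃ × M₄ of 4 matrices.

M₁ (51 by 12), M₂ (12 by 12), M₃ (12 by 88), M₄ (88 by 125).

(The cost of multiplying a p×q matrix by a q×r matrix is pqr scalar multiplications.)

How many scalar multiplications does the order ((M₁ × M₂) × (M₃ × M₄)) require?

215844

(M₁ × M₂): 51×12 by 12×12 → 51×12, cost 51·12·12 = 7344
(M₃ × M₄): 12×88 by 88×125 → 12×125, cost 12·88·125 = 132000
((M₁ × M₂) × (M₃ × M₄)): 51×12 by 12×125 → 51×125, cost 51·12·125 = 76500; cumulative 215844
Total: 215844 scalar multiplications.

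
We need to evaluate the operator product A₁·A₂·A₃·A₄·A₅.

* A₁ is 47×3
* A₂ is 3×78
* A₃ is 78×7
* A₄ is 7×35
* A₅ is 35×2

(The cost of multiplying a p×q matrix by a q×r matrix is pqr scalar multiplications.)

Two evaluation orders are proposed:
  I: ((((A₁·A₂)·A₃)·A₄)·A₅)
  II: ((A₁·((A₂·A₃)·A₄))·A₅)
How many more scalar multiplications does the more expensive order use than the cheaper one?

Order I = ((((A₁·A₂)·A₃)·A₄)·A₅): (A₁·A₂): 47×3 by 3×78 → 47×78, cost 47·3·78 = 10998; ((A₁·A₂)·A₃): 47×78 by 78×7 → 47×7, cost 47·78·7 = 25662; cumulative 36660; (((A₁·A₂)·A₃)·A₄): 47×7 by 7×35 → 47×35, cost 47·7·35 = 11515; cumulative 48175; ((((A₁·A₂)·A₃)·A₄)·A₅): 47×35 by 35×2 → 47×2, cost 47·35·2 = 3290; cumulative 51465. Total 51465.
Order II = ((A₁·((A₂·A₃)·A₄))·A₅): (A₂·A₃): 3×78 by 78×7 → 3×7, cost 3·78·7 = 1638; ((A₂·A₃)·A₄): 3×7 by 7×35 → 3×35, cost 3·7·35 = 735; cumulative 2373; (A₁·((A₂·A₃)·A₄)): 47×3 by 3×35 → 47×35, cost 47·3·35 = 4935; cumulative 7308; ((A₁·((A₂·A₃)·A₄))·A₅): 47×35 by 35×2 → 47×2, cost 47·35·2 = 3290; cumulative 10598. Total 10598.
Difference: |51465 − 10598| = 40867.

40867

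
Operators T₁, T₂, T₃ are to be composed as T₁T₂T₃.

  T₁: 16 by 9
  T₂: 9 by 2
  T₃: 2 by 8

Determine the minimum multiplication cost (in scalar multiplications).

544

Order (T₁(T₂T₃)): (T₂T₃): 9×2 by 2×8 → 9×8, cost 9·2·8 = 144; (T₁(T₂T₃)): 16×9 by 9×8 → 16×8, cost 16·9·8 = 1152; cumulative 1296. Total 1296.
Order ((T₁T₂)T₃): (T₁T₂): 16×9 by 9×2 → 16×2, cost 16·9·2 = 288; ((T₁T₂)T₃): 16×2 by 2×8 → 16×8, cost 16·2·8 = 256; cumulative 544. Total 544.
Minimum: 544.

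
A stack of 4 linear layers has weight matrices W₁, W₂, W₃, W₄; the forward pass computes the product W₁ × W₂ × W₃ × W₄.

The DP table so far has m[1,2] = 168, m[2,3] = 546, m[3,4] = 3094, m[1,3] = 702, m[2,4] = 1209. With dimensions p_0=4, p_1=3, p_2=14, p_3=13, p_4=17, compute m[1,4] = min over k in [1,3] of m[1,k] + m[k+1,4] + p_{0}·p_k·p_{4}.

1413

m[1,4] = min over k∈[1,3] of m[1,k]+m[k+1,4]+p_{0}·p_k·p_{4}.
k=1: 0 + 1209 + 4·3·17 = 1413; k=2: 168 + 3094 + 4·14·17 = 4214; k=3: 702 + 0 + 4·13·17 = 1586.
Minimum: 1413 at k=1.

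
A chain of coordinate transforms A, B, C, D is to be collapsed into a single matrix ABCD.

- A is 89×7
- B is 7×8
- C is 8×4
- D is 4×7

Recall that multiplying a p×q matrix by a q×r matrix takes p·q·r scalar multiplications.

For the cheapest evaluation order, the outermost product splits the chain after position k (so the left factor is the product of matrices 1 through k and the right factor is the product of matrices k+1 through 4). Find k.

Adjacent pairs: AB = 89·7·8 = 4984; BC = 7·8·4 = 224; CD = 8·4·7 = 224.
Length 3: A..C: k=1: 0+224+89·7·4=2716; k=2: 4984+0+89·8·4=7832 → min 2716 | B..D: k=2: 0+224+7·8·7=616; k=3: 224+0+7·4·7=420 → min 420.
Top-level splits: k=1: (A..A)·(B..D) → 0+420+89·7·7 = 4781; k=2: (A..B)·(C..D) → 4984+224+89·8·7 = 10192; k=3: (A..C)·(D..D) → 2716+0+89·4·7 = 5208.
Best split is after A, i.e. k = 1.

1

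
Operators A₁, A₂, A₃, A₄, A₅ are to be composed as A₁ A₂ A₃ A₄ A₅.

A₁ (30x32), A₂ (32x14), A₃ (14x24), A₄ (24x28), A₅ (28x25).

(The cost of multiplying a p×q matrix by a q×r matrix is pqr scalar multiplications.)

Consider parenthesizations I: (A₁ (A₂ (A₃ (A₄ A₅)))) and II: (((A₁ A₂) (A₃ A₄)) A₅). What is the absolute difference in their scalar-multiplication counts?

Order I = (A₁ (A₂ (A₃ (A₄ A₅)))): (A₄ A₅): 24×28 by 28×25 → 24×25, cost 24·28·25 = 16800; (A₃ (A₄ A₅)): 14×24 by 24×25 → 14×25, cost 14·24·25 = 8400; cumulative 25200; (A₂ (A₃ (A₄ A₅))): 32×14 by 14×25 → 32×25, cost 32·14·25 = 11200; cumulative 36400; (A₁ (A₂ (A₃ (A₄ A₅)))): 30×32 by 32×25 → 30×25, cost 30·32·25 = 24000; cumulative 60400. Total 60400.
Order II = (((A₁ A₂) (A₃ A₄)) A₅): (A₁ A₂): 30×32 by 32×14 → 30×14, cost 30·32·14 = 13440; (A₃ A₄): 14×24 by 24×28 → 14×28, cost 14·24·28 = 9408; ((A₁ A₂) (A₃ A₄)): 30×14 by 14×28 → 30×28, cost 30·14·28 = 11760; cumulative 34608; (((A₁ A₂) (A₃ A₄)) A₅): 30×28 by 28×25 → 30×25, cost 30·28·25 = 21000; cumulative 55608. Total 55608.
Difference: |60400 − 55608| = 4792.

4792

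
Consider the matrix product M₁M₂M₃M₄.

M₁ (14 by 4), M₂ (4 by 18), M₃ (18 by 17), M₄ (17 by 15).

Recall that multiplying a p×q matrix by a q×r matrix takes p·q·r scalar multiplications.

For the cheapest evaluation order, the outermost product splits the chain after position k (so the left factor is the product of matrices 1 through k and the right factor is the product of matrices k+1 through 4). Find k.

1

Adjacent pairs: M₁M₂ = 14·4·18 = 1008; M₂M₃ = 4·18·17 = 1224; M₃M₄ = 18·17·15 = 4590.
Length 3: M₁..M₃: k=1: 0+1224+14·4·17=2176; k=2: 1008+0+14·18·17=5292 → min 2176 | M₂..M₄: k=2: 0+4590+4·18·15=5670; k=3: 1224+0+4·17·15=2244 → min 2244.
Top-level splits: k=1: (M₁..M₁)·(M₂..M₄) → 0+2244+14·4·15 = 3084; k=2: (M₁..M₂)·(M₃..M₄) → 1008+4590+14·18·15 = 9378; k=3: (M₁..M₃)·(M₄..M₄) → 2176+0+14·17·15 = 5746.
Best split is after M₁, i.e. k = 1.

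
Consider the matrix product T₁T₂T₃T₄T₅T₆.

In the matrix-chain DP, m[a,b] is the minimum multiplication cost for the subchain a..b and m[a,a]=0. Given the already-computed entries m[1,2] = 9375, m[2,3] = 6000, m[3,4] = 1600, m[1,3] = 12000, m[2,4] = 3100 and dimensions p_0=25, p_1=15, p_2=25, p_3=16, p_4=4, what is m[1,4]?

4600

m[1,4] = min over k∈[1,3] of m[1,k]+m[k+1,4]+p_{0}·p_k·p_{4}.
k=1: 0 + 3100 + 25·15·4 = 4600; k=2: 9375 + 1600 + 25·25·4 = 13475; k=3: 12000 + 0 + 25·16·4 = 13600.
Minimum: 4600 at k=1.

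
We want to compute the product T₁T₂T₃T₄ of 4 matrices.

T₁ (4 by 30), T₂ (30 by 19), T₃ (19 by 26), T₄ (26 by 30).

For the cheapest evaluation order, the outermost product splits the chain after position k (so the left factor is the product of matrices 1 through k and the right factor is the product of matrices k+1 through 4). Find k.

Adjacent pairs: T₁T₂ = 4·30·19 = 2280; T₂T₃ = 30·19·26 = 14820; T₃T₄ = 19·26·30 = 14820.
Length 3: T₁..T₃: k=1: 0+14820+4·30·26=17940; k=2: 2280+0+4·19·26=4256 → min 4256 | T₂..T₄: k=2: 0+14820+30·19·30=31920; k=3: 14820+0+30·26·30=38220 → min 31920.
Top-level splits: k=1: (T₁..T₁)·(T₂..T₄) → 0+31920+4·30·30 = 35520; k=2: (T₁..T₂)·(T₃..T₄) → 2280+14820+4·19·30 = 19380; k=3: (T₁..T₃)·(T₄..T₄) → 4256+0+4·26·30 = 7376.
Best split is after T₃, i.e. k = 3.

3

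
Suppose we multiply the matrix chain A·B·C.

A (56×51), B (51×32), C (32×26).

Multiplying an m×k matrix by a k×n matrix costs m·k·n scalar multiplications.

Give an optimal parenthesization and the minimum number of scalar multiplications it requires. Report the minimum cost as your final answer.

116688

(A·(B·C)): cost 116688.
((A·B)·C): cost 137984.
Optimal: (A·(B·C)) with cost 116688.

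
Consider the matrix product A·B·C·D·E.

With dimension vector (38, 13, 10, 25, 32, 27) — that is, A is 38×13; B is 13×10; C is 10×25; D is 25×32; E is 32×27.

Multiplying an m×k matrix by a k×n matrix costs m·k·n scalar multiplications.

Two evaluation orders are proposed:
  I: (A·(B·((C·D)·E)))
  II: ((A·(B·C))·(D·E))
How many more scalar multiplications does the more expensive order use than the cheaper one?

Order I = (A·(B·((C·D)·E))): (C·D): 10×25 by 25×32 → 10×32, cost 10·25·32 = 8000; ((C·D)·E): 10×32 by 32×27 → 10×27, cost 10·32·27 = 8640; cumulative 16640; (B·((C·D)·E)): 13×10 by 10×27 → 13×27, cost 13·10·27 = 3510; cumulative 20150; (A·(B·((C·D)·E))): 38×13 by 13×27 → 38×27, cost 38·13·27 = 13338; cumulative 33488. Total 33488.
Order II = ((A·(B·C))·(D·E)): (B·C): 13×10 by 10×25 → 13×25, cost 13·10·25 = 3250; (A·(B·C)): 38×13 by 13×25 → 38×25, cost 38·13·25 = 12350; cumulative 15600; (D·E): 25×32 by 32×27 → 25×27, cost 25·32·27 = 21600; ((A·(B·C))·(D·E)): 38×25 by 25×27 → 38×27, cost 38·25·27 = 25650; cumulative 62850. Total 62850.
Difference: |33488 − 62850| = 29362.

29362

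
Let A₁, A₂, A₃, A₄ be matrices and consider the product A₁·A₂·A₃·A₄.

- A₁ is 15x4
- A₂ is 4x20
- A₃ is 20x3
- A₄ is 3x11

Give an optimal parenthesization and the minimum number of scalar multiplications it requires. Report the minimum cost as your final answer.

Adjacent pairs: A₁A₂ = 15·4·20 = 1200; A₂A₃ = 4·20·3 = 240; A₃A₄ = 20·3·11 = 660.
Length 3: A₁..A₃: k=1: 0+240+15·4·3=420; k=2: 1200+0+15·20·3=2100 → min 420 | A₂..A₄: k=2: 0+660+4·20·11=1540; k=3: 240+0+4·3·11=372 → min 372.
Length 4: A₁..A₄: k=1: 0+372+15·4·11=1032; k=2: 1200+660+15·20·11=5160; k=3: 420+0+15·3·11=915 → min 915.
Optimal parenthesization: ((A₁·(A₂·A₃))·A₄) with cost 915.

915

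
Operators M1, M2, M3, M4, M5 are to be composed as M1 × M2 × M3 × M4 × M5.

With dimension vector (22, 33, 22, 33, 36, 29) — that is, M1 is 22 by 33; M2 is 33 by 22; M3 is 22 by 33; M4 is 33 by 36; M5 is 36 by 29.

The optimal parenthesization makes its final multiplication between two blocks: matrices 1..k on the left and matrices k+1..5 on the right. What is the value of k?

Adjacent pairs: M1M2 = 22·33·22 = 15972; M2M3 = 33·22·33 = 23958; M3M4 = 22·33·36 = 26136; M4M5 = 33·36·29 = 34452.
Length 3: M1..M3: k=1: 0+23958+22·33·33=47916; k=2: 15972+0+22·22·33=31944 → min 31944 | M2..M4: k=2: 0+26136+33·22·36=52272; k=3: 23958+0+33·33·36=63162 → min 52272 | M3..M5: k=3: 0+34452+22·33·29=55506; k=4: 26136+0+22·36·29=49104 → min 49104.
Length 4: M1..M4: k=1: 0+52272+22·33·36=78408; k=2: 15972+26136+22·22·36=59532; k=3: 31944+0+22·33·36=58080 → min 58080 | M2..M5: k=2: 0+49104+33·22·29=70158; k=3: 23958+34452+33·33·29=89991; k=4: 52272+0+33·36·29=86724 → min 70158.
Top-level splits: k=1: (M1..M1)·(M2..M5) → 0+70158+22·33·29 = 91212; k=2: (M1..M2)·(M3..M5) → 15972+49104+22·22·29 = 79112; k=3: (M1..M3)·(M4..M5) → 31944+34452+22·33·29 = 87450; k=4: (M1..M4)·(M5..M5) → 58080+0+22·36·29 = 81048.
Best split is after M2, i.e. k = 2.

2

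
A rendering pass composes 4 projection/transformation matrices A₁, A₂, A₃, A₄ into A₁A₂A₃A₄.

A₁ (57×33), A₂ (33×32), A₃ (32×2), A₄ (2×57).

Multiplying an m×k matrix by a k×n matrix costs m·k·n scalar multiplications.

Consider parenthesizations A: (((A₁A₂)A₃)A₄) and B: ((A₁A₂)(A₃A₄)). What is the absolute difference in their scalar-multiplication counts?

97470

Order A = (((A₁A₂)A₃)A₄): (A₁A₂): 57×33 by 33×32 → 57×32, cost 57·33·32 = 60192; ((A₁A₂)A₃): 57×32 by 32×2 → 57×2, cost 57·32·2 = 3648; cumulative 63840; (((A₁A₂)A₃)A₄): 57×2 by 2×57 → 57×57, cost 57·2·57 = 6498; cumulative 70338. Total 70338.
Order B = ((A₁A₂)(A₃A₄)): (A₁A₂): 57×33 by 33×32 → 57×32, cost 57·33·32 = 60192; (A₃A₄): 32×2 by 2×57 → 32×57, cost 32·2·57 = 3648; ((A₁A₂)(A₃A₄)): 57×32 by 32×57 → 57×57, cost 57·32·57 = 103968; cumulative 167808. Total 167808.
Difference: |70338 − 167808| = 97470.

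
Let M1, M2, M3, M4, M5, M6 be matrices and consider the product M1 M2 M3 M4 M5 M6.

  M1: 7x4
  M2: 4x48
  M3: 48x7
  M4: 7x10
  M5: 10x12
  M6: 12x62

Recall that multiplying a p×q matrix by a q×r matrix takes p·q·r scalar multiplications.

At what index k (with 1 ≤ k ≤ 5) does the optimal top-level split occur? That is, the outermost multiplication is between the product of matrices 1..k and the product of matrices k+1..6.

1

Adjacent pairs: M1M2 = 7·4·48 = 1344; M2M3 = 4·48·7 = 1344; M3M4 = 48·7·10 = 3360; M4M5 = 7·10·12 = 840; M5M6 = 10·12·62 = 7440.
Length 3: M1..M3: k=1: 0+1344+7·4·7=1540; k=2: 1344+0+7·48·7=3696 → min 1540 | M2..M4: k=2: 0+3360+4·48·10=5280; k=3: 1344+0+4·7·10=1624 → min 1624 | M3..M5: k=3: 0+840+48·7·12=4872; k=4: 3360+0+48·10·12=9120 → min 4872 | M4..M6: k=4: 0+7440+7·10·62=11780; k=5: 840+0+7·12·62=6048 → min 6048.
Length 4: M1..M4: k=1: 0+1624+7·4·10=1904; k=2: 1344+3360+7·48·10=8064; k=3: 1540+0+7·7·10=2030 → min 1904 | M2..M5: k=2: 0+4872+4·48·12=7176; k=3: 1344+840+4·7·12=2520; k=4: 1624+0+4·10·12=2104 → min 2104 | M3..M6: k=3: 0+6048+48·7·62=26880; k=4: 3360+7440+48·10·62=40560; k=5: 4872+0+48·12·62=40584 → min 26880.
Length 5: M1..M5: k=1: 0+2104+7·4·12=2440; k=2: 1344+4872+7·48·12=10248; k=3: 1540+840+7·7·12=2968; k=4: 1904+0+7·10·12=2744 → min 2440 | M2..M6: k=2: 0+26880+4·48·62=38784; k=3: 1344+6048+4·7·62=9128; k=4: 1624+7440+4·10·62=11544; k=5: 2104+0+4·12·62=5080 → min 5080.
Top-level splits: k=1: (M1..M1)·(M2..M6) → 0+5080+7·4·62 = 6816; k=2: (M1..M2)·(M3..M6) → 1344+26880+7·48·62 = 49056; k=3: (M1..M3)·(M4..M6) → 1540+6048+7·7·62 = 10626; k=4: (M1..M4)·(M5..M6) → 1904+7440+7·10·62 = 13684; k=5: (M1..M5)·(M6..M6) → 2440+0+7·12·62 = 7648.
Best split is after M1, i.e. k = 1.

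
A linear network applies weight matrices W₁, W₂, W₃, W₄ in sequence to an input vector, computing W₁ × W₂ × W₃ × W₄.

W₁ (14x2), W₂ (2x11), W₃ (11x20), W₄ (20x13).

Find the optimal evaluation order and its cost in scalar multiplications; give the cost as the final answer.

Adjacent pairs: W₁W₂ = 14·2·11 = 308; W₂W₃ = 2·11·20 = 440; W₃W₄ = 11·20·13 = 2860.
Length 3: W₁..W₃: k=1: 0+440+14·2·20=1000; k=2: 308+0+14·11·20=3388 → min 1000 | W₂..W₄: k=2: 0+2860+2·11·13=3146; k=3: 440+0+2·20·13=960 → min 960.
Length 4: W₁..W₄: k=1: 0+960+14·2·13=1324; k=2: 308+2860+14·11·13=5170; k=3: 1000+0+14·20·13=4640 → min 1324.
Optimal parenthesization: (W₁ × ((W₂ × W₃) × W₄)) with cost 1324.

1324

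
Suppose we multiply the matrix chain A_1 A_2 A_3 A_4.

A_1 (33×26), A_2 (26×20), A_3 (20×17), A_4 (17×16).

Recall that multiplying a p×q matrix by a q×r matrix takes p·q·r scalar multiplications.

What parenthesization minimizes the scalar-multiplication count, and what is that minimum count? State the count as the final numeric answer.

27488

Adjacent pairs: A_1A_2 = 33·26·20 = 17160; A_2A_3 = 26·20·17 = 8840; A_3A_4 = 20·17·16 = 5440.
Length 3: A_1..A_3: k=1: 0+8840+33·26·17=23426; k=2: 17160+0+33·20·17=28380 → min 23426 | A_2..A_4: k=2: 0+5440+26·20·16=13760; k=3: 8840+0+26·17·16=15912 → min 13760.
Length 4: A_1..A_4: k=1: 0+13760+33·26·16=27488; k=2: 17160+5440+33·20·16=33160; k=3: 23426+0+33·17·16=32402 → min 27488.
Optimal parenthesization: (A_1 (A_2 (A_3 A_4))) with cost 27488.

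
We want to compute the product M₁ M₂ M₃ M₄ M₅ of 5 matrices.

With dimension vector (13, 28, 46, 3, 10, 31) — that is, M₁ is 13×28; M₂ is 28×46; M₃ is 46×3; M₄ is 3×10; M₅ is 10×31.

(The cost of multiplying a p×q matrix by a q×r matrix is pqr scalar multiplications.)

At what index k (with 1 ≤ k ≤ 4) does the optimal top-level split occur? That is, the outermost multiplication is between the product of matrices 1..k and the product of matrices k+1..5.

Adjacent pairs: M₁M₂ = 13·28·46 = 16744; M₂M₃ = 28·46·3 = 3864; M₃M₄ = 46·3·10 = 1380; M₄M₅ = 3·10·31 = 930.
Length 3: M₁..M₃: k=1: 0+3864+13·28·3=4956; k=2: 16744+0+13·46·3=18538 → min 4956 | M₂..M₄: k=2: 0+1380+28·46·10=14260; k=3: 3864+0+28·3·10=4704 → min 4704 | M₃..M₅: k=3: 0+930+46·3·31=5208; k=4: 1380+0+46·10·31=15640 → min 5208.
Length 4: M₁..M₄: k=1: 0+4704+13·28·10=8344; k=2: 16744+1380+13·46·10=24104; k=3: 4956+0+13·3·10=5346 → min 5346 | M₂..M₅: k=2: 0+5208+28·46·31=45136; k=3: 3864+930+28·3·31=7398; k=4: 4704+0+28·10·31=13384 → min 7398.
Top-level splits: k=1: (M₁..M₁)·(M₂..M₅) → 0+7398+13·28·31 = 18682; k=2: (M₁..M₂)·(M₃..M₅) → 16744+5208+13·46·31 = 40490; k=3: (M₁..M₃)·(M₄..M₅) → 4956+930+13·3·31 = 7095; k=4: (M₁..M₄)·(M₅..M₅) → 5346+0+13·10·31 = 9376.
Best split is after M₃, i.e. k = 3.

3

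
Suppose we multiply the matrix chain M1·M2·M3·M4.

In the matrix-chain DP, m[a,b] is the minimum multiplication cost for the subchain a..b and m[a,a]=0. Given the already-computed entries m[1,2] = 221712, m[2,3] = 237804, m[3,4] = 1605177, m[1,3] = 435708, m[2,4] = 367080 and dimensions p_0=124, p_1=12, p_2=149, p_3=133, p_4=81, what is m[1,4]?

487608

m[1,4] = min over k∈[1,3] of m[1,k]+m[k+1,4]+p_{0}·p_k·p_{4}.
k=1: 0 + 367080 + 124·12·81 = 487608; k=2: 221712 + 1605177 + 124·149·81 = 3323445; k=3: 435708 + 0 + 124·133·81 = 1771560.
Minimum: 487608 at k=1.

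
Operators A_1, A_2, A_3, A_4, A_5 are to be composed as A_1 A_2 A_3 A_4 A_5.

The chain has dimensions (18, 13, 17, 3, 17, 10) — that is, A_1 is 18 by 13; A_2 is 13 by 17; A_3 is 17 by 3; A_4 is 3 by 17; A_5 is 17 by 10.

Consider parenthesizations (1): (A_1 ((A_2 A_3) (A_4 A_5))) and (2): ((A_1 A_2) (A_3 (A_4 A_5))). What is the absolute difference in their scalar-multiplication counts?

4155

Order (1) = (A_1 ((A_2 A_3) (A_4 A_5))): (A_2 A_3): 13×17 by 17×3 → 13×3, cost 13·17·3 = 663; (A_4 A_5): 3×17 by 17×10 → 3×10, cost 3·17·10 = 510; ((A_2 A_3) (A_4 A_5)): 13×3 by 3×10 → 13×10, cost 13·3·10 = 390; cumulative 1563; (A_1 ((A_2 A_3) (A_4 A_5))): 18×13 by 13×10 → 18×10, cost 18·13·10 = 2340; cumulative 3903. Total 3903.
Order (2) = ((A_1 A_2) (A_3 (A_4 A_5))): (A_1 A_2): 18×13 by 13×17 → 18×17, cost 18·13·17 = 3978; (A_4 A_5): 3×17 by 17×10 → 3×10, cost 3·17·10 = 510; (A_3 (A_4 A_5)): 17×3 by 3×10 → 17×10, cost 17·3·10 = 510; cumulative 1020; ((A_1 A_2) (A_3 (A_4 A_5))): 18×17 by 17×10 → 18×10, cost 18·17·10 = 3060; cumulative 8058. Total 8058.
Difference: |3903 − 8058| = 4155.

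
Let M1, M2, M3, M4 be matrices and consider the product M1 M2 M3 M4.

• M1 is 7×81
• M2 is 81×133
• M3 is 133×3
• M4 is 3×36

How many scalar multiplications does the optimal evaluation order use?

Adjacent pairs: M1M2 = 7·81·133 = 75411; M2M3 = 81·133·3 = 32319; M3M4 = 133·3·36 = 14364.
Length 3: M1..M3: k=1: 0+32319+7·81·3=34020; k=2: 75411+0+7·133·3=78204 → min 34020 | M2..M4: k=2: 0+14364+81·133·36=402192; k=3: 32319+0+81·3·36=41067 → min 41067.
Length 4: M1..M4: k=1: 0+41067+7·81·36=61479; k=2: 75411+14364+7·133·36=123291; k=3: 34020+0+7·3·36=34776 → min 34776.
Optimal order: ((M1 (M2 M3)) M4) with cost 34776.

34776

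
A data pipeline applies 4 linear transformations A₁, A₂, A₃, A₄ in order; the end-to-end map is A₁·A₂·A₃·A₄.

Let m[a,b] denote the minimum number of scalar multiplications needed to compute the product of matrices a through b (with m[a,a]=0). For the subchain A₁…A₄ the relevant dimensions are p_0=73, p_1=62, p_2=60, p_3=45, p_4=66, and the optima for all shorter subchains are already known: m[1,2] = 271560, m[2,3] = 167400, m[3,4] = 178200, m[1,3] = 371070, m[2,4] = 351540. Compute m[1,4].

587880

m[1,4] = min over k∈[1,3] of m[1,k]+m[k+1,4]+p_{0}·p_k·p_{4}.
k=1: 0 + 351540 + 73·62·66 = 650256; k=2: 271560 + 178200 + 73·60·66 = 738840; k=3: 371070 + 0 + 73·45·66 = 587880.
Minimum: 587880 at k=3.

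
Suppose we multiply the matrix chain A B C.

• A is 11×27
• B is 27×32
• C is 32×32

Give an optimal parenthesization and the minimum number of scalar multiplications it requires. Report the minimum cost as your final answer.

20768

(A (B C)): cost 37152.
((A B) C): cost 20768.
Optimal: ((A B) C) with cost 20768.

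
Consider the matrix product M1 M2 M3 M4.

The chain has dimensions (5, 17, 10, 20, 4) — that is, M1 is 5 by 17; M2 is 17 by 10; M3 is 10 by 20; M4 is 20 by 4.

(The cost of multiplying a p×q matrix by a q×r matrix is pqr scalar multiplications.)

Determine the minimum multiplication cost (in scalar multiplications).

Adjacent pairs: M1M2 = 5·17·10 = 850; M2M3 = 17·10·20 = 3400; M3M4 = 10·20·4 = 800.
Length 3: M1..M3: k=1: 0+3400+5·17·20=5100; k=2: 850+0+5·10·20=1850 → min 1850 | M2..M4: k=2: 0+800+17·10·4=1480; k=3: 3400+0+17·20·4=4760 → min 1480.
Length 4: M1..M4: k=1: 0+1480+5·17·4=1820; k=2: 850+800+5·10·4=1850; k=3: 1850+0+5·20·4=2250 → min 1820.
Optimal order: (M1 (M2 (M3 M4))) with cost 1820.

1820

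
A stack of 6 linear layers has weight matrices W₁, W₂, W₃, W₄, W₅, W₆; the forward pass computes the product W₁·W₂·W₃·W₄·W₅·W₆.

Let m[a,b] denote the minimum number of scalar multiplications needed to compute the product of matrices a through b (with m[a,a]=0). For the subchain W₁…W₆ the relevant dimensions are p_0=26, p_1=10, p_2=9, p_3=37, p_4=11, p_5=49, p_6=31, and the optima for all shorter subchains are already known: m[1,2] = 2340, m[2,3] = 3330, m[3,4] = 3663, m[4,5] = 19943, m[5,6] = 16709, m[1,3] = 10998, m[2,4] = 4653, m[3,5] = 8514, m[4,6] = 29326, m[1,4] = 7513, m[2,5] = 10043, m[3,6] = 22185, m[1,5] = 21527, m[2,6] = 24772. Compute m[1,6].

m[1,6] = min over k∈[1,5] of m[1,k]+m[k+1,6]+p_{0}·p_k·p_{6}.
k=1: 0 + 24772 + 26·10·31 = 32832; k=2: 2340 + 22185 + 26·9·31 = 31779; k=3: 10998 + 29326 + 26·37·31 = 70146; k=4: 7513 + 16709 + 26·11·31 = 33088; k=5: 21527 + 0 + 26·49·31 = 61021.
Minimum: 31779 at k=2.

31779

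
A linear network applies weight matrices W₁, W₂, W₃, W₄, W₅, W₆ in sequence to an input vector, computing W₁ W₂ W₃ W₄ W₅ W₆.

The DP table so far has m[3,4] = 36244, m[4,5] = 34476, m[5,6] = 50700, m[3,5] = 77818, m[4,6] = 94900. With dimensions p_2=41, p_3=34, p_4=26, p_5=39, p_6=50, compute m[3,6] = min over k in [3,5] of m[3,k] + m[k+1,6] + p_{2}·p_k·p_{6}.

m[3,6] = min over k∈[3,5] of m[3,k]+m[k+1,6]+p_{2}·p_k·p_{6}.
k=3: 0 + 94900 + 41·34·50 = 164600; k=4: 36244 + 50700 + 41·26·50 = 140244; k=5: 77818 + 0 + 41·39·50 = 157768.
Minimum: 140244 at k=4.

140244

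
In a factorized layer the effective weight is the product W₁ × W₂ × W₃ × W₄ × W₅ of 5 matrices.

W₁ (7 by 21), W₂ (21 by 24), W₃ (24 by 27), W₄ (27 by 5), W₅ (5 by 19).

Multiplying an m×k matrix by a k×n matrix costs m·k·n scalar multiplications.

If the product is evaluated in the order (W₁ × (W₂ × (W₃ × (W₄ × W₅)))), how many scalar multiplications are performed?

(W₄ × W₅): 27×5 by 5×19 → 27×19, cost 27·5·19 = 2565
(W₃ × (W₄ × W₅)): 24×27 by 27×19 → 24×19, cost 24·27·19 = 12312; cumulative 14877
(W₂ × (W₃ × (W₄ × W₅))): 21×24 by 24×19 → 21×19, cost 21·24·19 = 9576; cumulative 24453
(W₁ × (W₂ × (W₃ × (W₄ × W₅)))): 7×21 by 21×19 → 7×19, cost 7·21·19 = 2793; cumulative 27246
Total: 27246 scalar multiplications.

27246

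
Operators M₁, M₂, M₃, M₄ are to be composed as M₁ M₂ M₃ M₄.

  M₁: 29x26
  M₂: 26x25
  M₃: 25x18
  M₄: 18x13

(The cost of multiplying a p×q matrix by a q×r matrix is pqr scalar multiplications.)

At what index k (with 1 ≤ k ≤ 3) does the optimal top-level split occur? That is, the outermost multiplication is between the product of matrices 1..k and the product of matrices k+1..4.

1

Adjacent pairs: M₁M₂ = 29·26·25 = 18850; M₂M₃ = 26·25·18 = 11700; M₃M₄ = 25·18·13 = 5850.
Length 3: M₁..M₃: k=1: 0+11700+29·26·18=25272; k=2: 18850+0+29·25·18=31900 → min 25272 | M₂..M₄: k=2: 0+5850+26·25·13=14300; k=3: 11700+0+26·18·13=17784 → min 14300.
Top-level splits: k=1: (M₁..M₁)·(M₂..M₄) → 0+14300+29·26·13 = 24102; k=2: (M₁..M₂)·(M₃..M₄) → 18850+5850+29·25·13 = 34125; k=3: (M₁..M₃)·(M₄..M₄) → 25272+0+29·18·13 = 32058.
Best split is after M₁, i.e. k = 1.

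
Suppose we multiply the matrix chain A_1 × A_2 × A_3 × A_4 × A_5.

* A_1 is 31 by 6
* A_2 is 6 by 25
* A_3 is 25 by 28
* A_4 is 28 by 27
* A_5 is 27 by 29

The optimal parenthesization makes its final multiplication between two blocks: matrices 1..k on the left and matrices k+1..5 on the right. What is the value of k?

1

Adjacent pairs: A_1A_2 = 31·6·25 = 4650; A_2A_3 = 6·25·28 = 4200; A_3A_4 = 25·28·27 = 18900; A_4A_5 = 28·27·29 = 21924.
Length 3: A_1..A_3: k=1: 0+4200+31·6·28=9408; k=2: 4650+0+31·25·28=26350 → min 9408 | A_2..A_4: k=2: 0+18900+6·25·27=22950; k=3: 4200+0+6·28·27=8736 → min 8736 | A_3..A_5: k=3: 0+21924+25·28·29=42224; k=4: 18900+0+25·27·29=38475 → min 38475.
Length 4: A_1..A_4: k=1: 0+8736+31·6·27=13758; k=2: 4650+18900+31·25·27=44475; k=3: 9408+0+31·28·27=32844 → min 13758 | A_2..A_5: k=2: 0+38475+6·25·29=42825; k=3: 4200+21924+6·28·29=30996; k=4: 8736+0+6·27·29=13434 → min 13434.
Top-level splits: k=1: (A_1..A_1)·(A_2..A_5) → 0+13434+31·6·29 = 18828; k=2: (A_1..A_2)·(A_3..A_5) → 4650+38475+31·25·29 = 65600; k=3: (A_1..A_3)·(A_4..A_5) → 9408+21924+31·28·29 = 56504; k=4: (A_1..A_4)·(A_5..A_5) → 13758+0+31·27·29 = 38031.
Best split is after A_1, i.e. k = 1.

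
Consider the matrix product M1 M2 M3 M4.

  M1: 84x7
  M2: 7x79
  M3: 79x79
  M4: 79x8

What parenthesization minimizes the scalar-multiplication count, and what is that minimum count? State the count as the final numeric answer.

Adjacent pairs: M1M2 = 84·7·79 = 46452; M2M3 = 7·79·79 = 43687; M3M4 = 79·79·8 = 49928.
Length 3: M1..M3: k=1: 0+43687+84·7·79=90139; k=2: 46452+0+84·79·79=570696 → min 90139 | M2..M4: k=2: 0+49928+7·79·8=54352; k=3: 43687+0+7·79·8=48111 → min 48111.
Length 4: M1..M4: k=1: 0+48111+84·7·8=52815; k=2: 46452+49928+84·79·8=149468; k=3: 90139+0+84·79·8=143227 → min 52815.
Optimal parenthesization: (M1 ((M2 M3) M4)) with cost 52815.

52815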